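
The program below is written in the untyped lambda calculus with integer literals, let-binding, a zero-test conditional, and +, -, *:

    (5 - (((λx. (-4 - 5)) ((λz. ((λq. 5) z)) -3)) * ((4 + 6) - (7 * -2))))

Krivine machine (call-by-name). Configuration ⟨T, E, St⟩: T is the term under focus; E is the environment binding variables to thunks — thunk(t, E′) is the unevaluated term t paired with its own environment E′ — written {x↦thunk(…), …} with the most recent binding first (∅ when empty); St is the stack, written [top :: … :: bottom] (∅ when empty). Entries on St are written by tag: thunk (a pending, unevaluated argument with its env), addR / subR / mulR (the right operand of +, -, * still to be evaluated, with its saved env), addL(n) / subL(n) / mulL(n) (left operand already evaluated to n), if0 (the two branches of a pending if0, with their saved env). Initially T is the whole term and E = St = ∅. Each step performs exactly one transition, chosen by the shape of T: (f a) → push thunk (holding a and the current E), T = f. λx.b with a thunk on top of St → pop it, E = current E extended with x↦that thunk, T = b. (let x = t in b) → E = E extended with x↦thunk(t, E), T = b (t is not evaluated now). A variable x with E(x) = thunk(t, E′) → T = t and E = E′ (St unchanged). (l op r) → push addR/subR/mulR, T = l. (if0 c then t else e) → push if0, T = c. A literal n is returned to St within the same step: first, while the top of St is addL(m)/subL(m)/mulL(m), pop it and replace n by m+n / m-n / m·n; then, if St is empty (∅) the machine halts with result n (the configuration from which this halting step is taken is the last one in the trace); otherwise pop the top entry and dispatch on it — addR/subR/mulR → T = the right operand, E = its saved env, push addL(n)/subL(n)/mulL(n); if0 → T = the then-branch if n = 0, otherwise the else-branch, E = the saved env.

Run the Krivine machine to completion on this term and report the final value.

Answer: 221

Machine steps:
step 0: ⟨T=(5 - (((λx. (-4 - 5)) ((λz. ((λq. 5) z)) -3)) * ((4 + 6) - (7 * -2)))); E=∅; St=∅⟩
step 1: ⟨T=5; E=∅; St=[subR]⟩
step 2: ⟨T=(((λx. (-4 - 5)) ((λz. ((λq. 5) z)) -3)) * ((4 + 6) - (7 * -2))); E=∅; St=[subL(5)]⟩
step 3: ⟨T=((λx. (-4 - 5)) ((λz. ((λq. 5) z)) -3)); E=∅; St=[mulR :: subL(5)]⟩
step 4: ⟨T=(λx. (-4 - 5)); E=∅; St=[thunk :: mulR :: subL(5)]⟩
step 5: ⟨T=(-4 - 5); E={x↦thunk(((λz. ((λq. 5) z)) -3), ∅)}; St=[mulR :: subL(5)]⟩
step 6: ⟨T=-4; E={x↦thunk(((λz. ((λq. 5) z)) -3), ∅)}; St=[subR :: mulR :: subL(5)]⟩
step 7: ⟨T=5; E={x↦thunk(((λz. ((λq. 5) z)) -3), ∅)}; St=[subL(-4) :: mulR :: subL(5)]⟩
step 8: ⟨T=((4 + 6) - (7 * -2)); E=∅; St=[mulL(-9) :: subL(5)]⟩
step 9: ⟨T=(4 + 6); E=∅; St=[subR :: mulL(-9) :: subL(5)]⟩
step 10: ⟨T=4; E=∅; St=[addR :: subR :: mulL(-9) :: subL(5)]⟩
step 11: ⟨T=6; E=∅; St=[addL(4) :: subR :: mulL(-9) :: subL(5)]⟩
step 12: ⟨T=(7 * -2); E=∅; St=[subL(10) :: mulL(-9) :: subL(5)]⟩
step 13: ⟨T=7; E=∅; St=[mulR :: subL(10) :: mulL(-9) :: subL(5)]⟩
step 14: ⟨T=-2; E=∅; St=[mulL(7) :: subL(10) :: mulL(-9) :: subL(5)]⟩
→ final value 221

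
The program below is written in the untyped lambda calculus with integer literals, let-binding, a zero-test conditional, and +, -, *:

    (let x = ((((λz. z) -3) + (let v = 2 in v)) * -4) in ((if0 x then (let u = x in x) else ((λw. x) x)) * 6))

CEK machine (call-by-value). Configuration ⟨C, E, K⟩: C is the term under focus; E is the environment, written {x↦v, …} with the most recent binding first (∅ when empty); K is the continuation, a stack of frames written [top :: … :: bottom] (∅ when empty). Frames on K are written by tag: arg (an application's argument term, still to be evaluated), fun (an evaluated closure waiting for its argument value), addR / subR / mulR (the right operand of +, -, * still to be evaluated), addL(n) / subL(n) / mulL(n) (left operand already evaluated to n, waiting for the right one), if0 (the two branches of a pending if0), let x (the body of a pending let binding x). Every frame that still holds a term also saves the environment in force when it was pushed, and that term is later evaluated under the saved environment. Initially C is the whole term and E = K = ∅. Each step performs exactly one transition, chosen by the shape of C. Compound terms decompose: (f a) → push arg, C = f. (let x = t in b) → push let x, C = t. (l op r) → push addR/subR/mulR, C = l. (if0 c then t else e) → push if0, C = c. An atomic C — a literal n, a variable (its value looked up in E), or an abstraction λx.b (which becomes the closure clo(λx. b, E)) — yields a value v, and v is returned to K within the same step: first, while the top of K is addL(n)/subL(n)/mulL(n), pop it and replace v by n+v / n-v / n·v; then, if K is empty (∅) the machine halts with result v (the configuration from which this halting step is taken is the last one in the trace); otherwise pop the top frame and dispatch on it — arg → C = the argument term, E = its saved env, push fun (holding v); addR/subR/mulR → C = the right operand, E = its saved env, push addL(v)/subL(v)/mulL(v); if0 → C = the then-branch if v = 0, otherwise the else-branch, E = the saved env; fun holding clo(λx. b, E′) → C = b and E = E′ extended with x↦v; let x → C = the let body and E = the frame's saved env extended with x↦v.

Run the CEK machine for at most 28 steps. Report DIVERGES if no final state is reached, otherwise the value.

Answer: 24

Machine steps:
0. <C=(let x = ((((λz. z) -3) + (let v = 2 in v)) * -4) in ((if0 x then (let u = x in x) else ((λw. x) x)) * 6)), E=∅, K=∅>
1. <C=((((λz. z) -3) + (let v = 2 in v)) * -4), E=∅, K=[let x]>
2. <C=(((λz. z) -3) + (let v = 2 in v)), E=∅, K=[mulR :: let x]>
3. <C=((λz. z) -3), E=∅, K=[addR :: mulR :: let x]>
4. <C=(λz. z), E=∅, K=[arg :: addR :: mulR :: let x]>
5. <C=-3, E=∅, K=[fun :: addR :: mulR :: let x]>
6. <C=z, E={z↦-3}, K=[addR :: mulR :: let x]>
7. <C=(let v = 2 in v), E=∅, K=[addL(-3) :: mulR :: let x]>
8. <C=2, E=∅, K=[let v :: addL(-3) :: mulR :: let x]>
9. <C=v, E={v↦2}, K=[addL(-3) :: mulR :: let x]>
10. <C=-4, E=∅, K=[mulL(-1) :: let x]>
11. <C=((if0 x then (let u = x in x) else ((λw. x) x)) * 6), E={x↦4}, K=∅>
12. <C=(if0 x then (let u = x in x) else ((λw. x) x)), E={x↦4}, K=[mulR]>
13. <C=x, E={x↦4}, K=[if0 :: mulR]>
14. <C=((λw. x) x), E={x↦4}, K=[mulR]>
15. <C=(λw. x), E={x↦4}, K=[arg :: mulR]>
16. <C=x, E={x↦4}, K=[fun :: mulR]>
17. <C=x, E={w↦4, x↦4}, K=[mulR]>
18. <C=6, E={x↦4}, K=[mulL(4)]>
→ final value 24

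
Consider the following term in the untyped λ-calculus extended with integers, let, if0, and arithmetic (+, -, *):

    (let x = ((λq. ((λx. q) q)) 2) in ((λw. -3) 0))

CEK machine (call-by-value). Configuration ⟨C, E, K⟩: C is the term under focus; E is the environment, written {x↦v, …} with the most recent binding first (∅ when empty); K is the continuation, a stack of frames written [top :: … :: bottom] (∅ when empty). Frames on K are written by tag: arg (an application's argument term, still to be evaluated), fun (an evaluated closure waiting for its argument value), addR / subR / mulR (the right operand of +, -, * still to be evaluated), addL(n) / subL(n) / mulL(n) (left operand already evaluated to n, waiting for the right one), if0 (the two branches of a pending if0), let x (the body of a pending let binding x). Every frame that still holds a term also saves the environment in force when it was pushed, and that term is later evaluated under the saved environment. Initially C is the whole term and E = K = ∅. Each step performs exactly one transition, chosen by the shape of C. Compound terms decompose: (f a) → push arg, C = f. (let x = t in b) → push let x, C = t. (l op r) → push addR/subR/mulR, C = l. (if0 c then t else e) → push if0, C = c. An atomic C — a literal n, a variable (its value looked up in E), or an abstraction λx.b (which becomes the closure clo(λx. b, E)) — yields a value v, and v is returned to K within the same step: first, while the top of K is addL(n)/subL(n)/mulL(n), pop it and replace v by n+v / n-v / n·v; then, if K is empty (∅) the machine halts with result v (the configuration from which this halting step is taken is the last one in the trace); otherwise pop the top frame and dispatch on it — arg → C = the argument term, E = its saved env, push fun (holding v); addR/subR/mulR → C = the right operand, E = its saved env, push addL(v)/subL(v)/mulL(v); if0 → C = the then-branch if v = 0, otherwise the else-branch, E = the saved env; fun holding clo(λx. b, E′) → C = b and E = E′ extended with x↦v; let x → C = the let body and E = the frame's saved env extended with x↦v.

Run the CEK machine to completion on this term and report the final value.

t=0: [C=(let x = ((λq. ((λx. q) q)) 2) in ((λw. -3) 0)) | E=∅ | K=∅]
t=1: [C=((λq. ((λx. q) q)) 2) | E=∅ | K=[let x]]
t=2: [C=(λq. ((λx. q) q)) | E=∅ | K=[arg :: let x]]
t=3: [C=2 | E=∅ | K=[fun :: let x]]
t=4: [C=((λx. q) q) | E={q↦2} | K=[let x]]
t=5: [C=(λx. q) | E={q↦2} | K=[arg :: let x]]
t=6: [C=q | E={q↦2} | K=[fun :: let x]]
t=7: [C=q | E={x↦2, q↦2} | K=[let x]]
t=8: [C=((λw. -3) 0) | E={x↦2} | K=∅]
t=9: [C=(λw. -3) | E={x↦2} | K=[arg]]
t=10: [C=0 | E={x↦2} | K=[fun]]
t=11: [C=-3 | E={w↦0, x↦2} | K=∅]
→ final value -3

Answer: -3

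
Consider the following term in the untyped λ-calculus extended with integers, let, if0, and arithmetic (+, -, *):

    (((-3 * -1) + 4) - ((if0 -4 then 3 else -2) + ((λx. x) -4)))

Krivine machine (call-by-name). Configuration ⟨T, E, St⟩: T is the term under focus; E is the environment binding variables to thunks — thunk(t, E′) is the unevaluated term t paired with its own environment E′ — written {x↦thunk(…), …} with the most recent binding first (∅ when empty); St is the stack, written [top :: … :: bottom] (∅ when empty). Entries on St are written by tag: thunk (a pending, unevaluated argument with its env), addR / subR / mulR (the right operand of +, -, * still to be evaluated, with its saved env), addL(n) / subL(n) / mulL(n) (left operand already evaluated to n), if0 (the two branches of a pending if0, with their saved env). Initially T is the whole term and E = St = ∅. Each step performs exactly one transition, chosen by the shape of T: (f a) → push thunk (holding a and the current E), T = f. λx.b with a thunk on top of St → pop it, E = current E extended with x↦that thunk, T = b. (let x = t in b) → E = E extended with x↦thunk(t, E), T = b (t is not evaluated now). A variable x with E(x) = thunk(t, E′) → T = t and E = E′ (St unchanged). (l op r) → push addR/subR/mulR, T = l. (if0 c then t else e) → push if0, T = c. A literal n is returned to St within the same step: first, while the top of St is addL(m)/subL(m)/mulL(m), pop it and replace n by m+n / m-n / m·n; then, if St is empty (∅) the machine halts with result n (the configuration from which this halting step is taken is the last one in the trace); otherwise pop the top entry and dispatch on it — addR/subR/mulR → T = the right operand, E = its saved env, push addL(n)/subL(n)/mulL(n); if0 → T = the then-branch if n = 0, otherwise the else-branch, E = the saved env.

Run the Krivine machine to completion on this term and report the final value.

Answer: 13

Execution trace:
t=0: ⟨T=(((-3 * -1) + 4) - ((if0 -4 then 3 else -2) + ((λx. x) -4))); E=∅; St=∅⟩
t=1: ⟨T=((-3 * -1) + 4); E=∅; St=[subR]⟩
t=2: ⟨T=(-3 * -1); E=∅; St=[addR :: subR]⟩
t=3: ⟨T=-3; E=∅; St=[mulR :: addR :: subR]⟩
t=4: ⟨T=-1; E=∅; St=[mulL(-3) :: addR :: subR]⟩
t=5: ⟨T=4; E=∅; St=[addL(3) :: subR]⟩
t=6: ⟨T=((if0 -4 then 3 else -2) + ((λx. x) -4)); E=∅; St=[subL(7)]⟩
t=7: ⟨T=(if0 -4 then 3 else -2); E=∅; St=[addR :: subL(7)]⟩
t=8: ⟨T=-4; E=∅; St=[if0 :: addR :: subL(7)]⟩
t=9: ⟨T=-2; E=∅; St=[addR :: subL(7)]⟩
t=10: ⟨T=((λx. x) -4); E=∅; St=[addL(-2) :: subL(7)]⟩
t=11: ⟨T=(λx. x); E=∅; St=[thunk :: addL(-2) :: subL(7)]⟩
t=12: ⟨T=x; E={x↦thunk(-4, ∅)}; St=[addL(-2) :: subL(7)]⟩
t=13: ⟨T=-4; E=∅; St=[addL(-2) :: subL(7)]⟩
→ final value 13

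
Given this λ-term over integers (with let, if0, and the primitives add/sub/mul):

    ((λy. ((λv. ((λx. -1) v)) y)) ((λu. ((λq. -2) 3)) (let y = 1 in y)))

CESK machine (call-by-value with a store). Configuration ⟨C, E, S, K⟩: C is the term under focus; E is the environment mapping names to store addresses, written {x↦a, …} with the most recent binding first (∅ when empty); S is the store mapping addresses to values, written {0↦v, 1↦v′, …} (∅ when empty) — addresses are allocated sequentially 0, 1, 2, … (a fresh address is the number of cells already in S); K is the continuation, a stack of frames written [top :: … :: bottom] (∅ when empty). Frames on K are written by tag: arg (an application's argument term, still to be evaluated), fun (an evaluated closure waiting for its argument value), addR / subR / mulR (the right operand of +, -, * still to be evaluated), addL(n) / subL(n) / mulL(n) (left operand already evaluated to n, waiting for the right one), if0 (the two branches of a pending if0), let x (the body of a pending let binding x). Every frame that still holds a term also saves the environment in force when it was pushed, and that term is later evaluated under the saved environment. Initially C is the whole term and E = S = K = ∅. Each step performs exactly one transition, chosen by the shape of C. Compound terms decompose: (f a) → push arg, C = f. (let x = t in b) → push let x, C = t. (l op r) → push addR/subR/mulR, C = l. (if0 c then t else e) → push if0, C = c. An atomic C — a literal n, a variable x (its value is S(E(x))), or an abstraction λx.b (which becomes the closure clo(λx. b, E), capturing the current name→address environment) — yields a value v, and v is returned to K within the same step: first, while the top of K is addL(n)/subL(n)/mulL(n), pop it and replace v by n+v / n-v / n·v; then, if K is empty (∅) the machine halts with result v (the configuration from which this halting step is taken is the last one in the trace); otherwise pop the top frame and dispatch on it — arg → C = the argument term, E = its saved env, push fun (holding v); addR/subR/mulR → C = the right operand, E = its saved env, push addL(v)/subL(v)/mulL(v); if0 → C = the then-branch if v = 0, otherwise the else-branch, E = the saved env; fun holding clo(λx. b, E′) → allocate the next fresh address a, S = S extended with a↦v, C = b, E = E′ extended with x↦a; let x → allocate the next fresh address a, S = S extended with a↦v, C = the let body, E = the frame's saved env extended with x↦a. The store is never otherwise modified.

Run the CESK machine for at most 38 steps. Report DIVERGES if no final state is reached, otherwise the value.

[0] ⟨C=((λy. ((λv. ((λx. -1) v)) y)) ((λu. ((λq. -2) 3)) (let y = 1 in y))); E=∅; S=∅; K=∅⟩
[1] ⟨C=(λy. ((λv. ((λx. -1) v)) y)); E=∅; S=∅; K=[arg]⟩
[2] ⟨C=((λu. ((λq. -2) 3)) (let y = 1 in y)); E=∅; S=∅; K=[fun]⟩
[3] ⟨C=(λu. ((λq. -2) 3)); E=∅; S=∅; K=[arg :: fun]⟩
[4] ⟨C=(let y = 1 in y); E=∅; S=∅; K=[fun :: fun]⟩
[5] ⟨C=1; E=∅; S=∅; K=[let y :: fun :: fun]⟩
[6] ⟨C=y; E={y↦0}; S={0↦1}; K=[fun :: fun]⟩
[7] ⟨C=((λq. -2) 3); E={u↦1}; S={0↦1, 1↦1}; K=[fun]⟩
[8] ⟨C=(λq. -2); E={u↦1}; S={0↦1, 1↦1}; K=[arg :: fun]⟩
[9] ⟨C=3; E={u↦1}; S={0↦1, 1↦1}; K=[fun :: fun]⟩
[10] ⟨C=-2; E={q↦2, u↦1}; S={0↦1, 1↦1, 2↦3}; K=[fun]⟩
[11] ⟨C=((λv. ((λx. -1) v)) y); E={y↦3}; S={0↦1, 1↦1, 2↦3, 3↦-2}; K=∅⟩
[12] ⟨C=(λv. ((λx. -1) v)); E={y↦3}; S={0↦1, 1↦1, 2↦3, 3↦-2}; K=[arg]⟩
[13] ⟨C=y; E={y↦3}; S={0↦1, 1↦1, 2↦3, 3↦-2}; K=[fun]⟩
[14] ⟨C=((λx. -1) v); E={v↦4, y↦3}; S={0↦1, 1↦1, 2↦3, 3↦-2, 4↦-2}; K=∅⟩
[15] ⟨C=(λx. -1); E={v↦4, y↦3}; S={0↦1, 1↦1, 2↦3, 3↦-2, 4↦-2}; K=[arg]⟩
[16] ⟨C=v; E={v↦4, y↦3}; S={0↦1, 1↦1, 2↦3, 3↦-2, 4↦-2}; K=[fun]⟩
[17] ⟨C=-1; E={x↦5, v↦4, y↦3}; S={0↦1, 1↦1, 2↦3, 3↦-2, 4↦-2, 5↦-2}; K=∅⟩
→ final value -1

Answer: -1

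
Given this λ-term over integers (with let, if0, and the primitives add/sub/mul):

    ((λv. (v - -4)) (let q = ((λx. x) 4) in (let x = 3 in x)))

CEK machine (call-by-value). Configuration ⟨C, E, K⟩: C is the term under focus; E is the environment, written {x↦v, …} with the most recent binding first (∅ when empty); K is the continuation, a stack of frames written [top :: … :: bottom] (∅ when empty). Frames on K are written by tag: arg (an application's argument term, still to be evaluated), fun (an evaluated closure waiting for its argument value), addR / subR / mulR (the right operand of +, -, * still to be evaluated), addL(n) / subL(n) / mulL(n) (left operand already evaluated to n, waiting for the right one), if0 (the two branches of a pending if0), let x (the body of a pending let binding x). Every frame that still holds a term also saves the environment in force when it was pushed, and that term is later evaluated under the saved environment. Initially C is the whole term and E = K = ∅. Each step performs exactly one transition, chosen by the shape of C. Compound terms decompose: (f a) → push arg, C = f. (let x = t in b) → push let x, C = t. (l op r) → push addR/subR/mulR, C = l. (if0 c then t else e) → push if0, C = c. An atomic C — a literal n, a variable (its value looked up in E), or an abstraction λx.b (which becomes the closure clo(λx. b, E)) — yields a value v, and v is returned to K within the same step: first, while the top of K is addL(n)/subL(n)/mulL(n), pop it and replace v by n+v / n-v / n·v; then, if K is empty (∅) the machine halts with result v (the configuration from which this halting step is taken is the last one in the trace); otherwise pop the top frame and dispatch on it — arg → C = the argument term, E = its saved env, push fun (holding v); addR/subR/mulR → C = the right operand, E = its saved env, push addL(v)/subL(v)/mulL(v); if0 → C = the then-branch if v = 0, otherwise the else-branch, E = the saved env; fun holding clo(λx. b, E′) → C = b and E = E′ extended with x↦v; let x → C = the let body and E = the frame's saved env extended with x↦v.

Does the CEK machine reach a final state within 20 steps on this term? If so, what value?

Answer: 7

Execution trace:
t=0: [C=((λv. (v - -4)) (let q = ((λx. x) 4) in (let x = 3 in x))) | E=∅ | K=∅]
t=1: [C=(λv. (v - -4)) | E=∅ | K=[arg]]
t=2: [C=(let q = ((λx. x) 4) in (let x = 3 in x)) | E=∅ | K=[fun]]
t=3: [C=((λx. x) 4) | E=∅ | K=[let q :: fun]]
t=4: [C=(λx. x) | E=∅ | K=[arg :: let q :: fun]]
t=5: [C=4 | E=∅ | K=[fun :: let q :: fun]]
t=6: [C=x | E={x↦4} | K=[let q :: fun]]
t=7: [C=(let x = 3 in x) | E={q↦4} | K=[fun]]
t=8: [C=3 | E={q↦4} | K=[let x :: fun]]
t=9: [C=x | E={x↦3, q↦4} | K=[fun]]
t=10: [C=(v - -4) | E={v↦3} | K=∅]
t=11: [C=v | E={v↦3} | K=[subR]]
t=12: [C=-4 | E={v↦3} | K=[subL(3)]]
→ final value 7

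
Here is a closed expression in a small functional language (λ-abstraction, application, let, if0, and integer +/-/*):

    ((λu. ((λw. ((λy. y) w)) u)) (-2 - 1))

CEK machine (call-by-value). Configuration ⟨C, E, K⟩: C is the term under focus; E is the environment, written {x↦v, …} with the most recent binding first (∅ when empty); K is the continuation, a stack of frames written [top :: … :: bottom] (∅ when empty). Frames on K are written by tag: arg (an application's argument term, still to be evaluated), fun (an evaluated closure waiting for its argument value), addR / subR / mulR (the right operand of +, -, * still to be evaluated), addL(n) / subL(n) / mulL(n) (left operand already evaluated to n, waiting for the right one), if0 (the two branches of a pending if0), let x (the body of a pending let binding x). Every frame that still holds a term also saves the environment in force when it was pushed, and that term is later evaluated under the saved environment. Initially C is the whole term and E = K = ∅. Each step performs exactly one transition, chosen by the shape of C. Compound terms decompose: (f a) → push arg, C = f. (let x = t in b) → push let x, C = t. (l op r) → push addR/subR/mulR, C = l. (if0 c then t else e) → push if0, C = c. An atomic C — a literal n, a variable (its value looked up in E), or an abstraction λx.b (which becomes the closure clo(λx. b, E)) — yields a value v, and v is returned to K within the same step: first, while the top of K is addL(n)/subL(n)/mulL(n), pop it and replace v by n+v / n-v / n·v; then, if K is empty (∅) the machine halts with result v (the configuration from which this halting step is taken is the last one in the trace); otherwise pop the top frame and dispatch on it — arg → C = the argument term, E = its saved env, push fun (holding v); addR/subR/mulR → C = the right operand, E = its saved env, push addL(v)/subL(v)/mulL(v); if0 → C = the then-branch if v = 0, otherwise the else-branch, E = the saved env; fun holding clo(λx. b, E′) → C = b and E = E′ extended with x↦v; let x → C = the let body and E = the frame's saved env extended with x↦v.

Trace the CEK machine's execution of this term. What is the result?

Answer: -3

Derivation:
step 0: [C=((λu. ((λw. ((λy. y) w)) u)) (-2 - 1)) | E=∅ | K=∅]
step 1: [C=(λu. ((λw. ((λy. y) w)) u)) | E=∅ | K=[arg]]
step 2: [C=(-2 - 1) | E=∅ | K=[fun]]
step 3: [C=-2 | E=∅ | K=[subR :: fun]]
step 4: [C=1 | E=∅ | K=[subL(-2) :: fun]]
step 5: [C=((λw. ((λy. y) w)) u) | E={u↦-3} | K=∅]
step 6: [C=(λw. ((λy. y) w)) | E={u↦-3} | K=[arg]]
step 7: [C=u | E={u↦-3} | K=[fun]]
step 8: [C=((λy. y) w) | E={w↦-3, u↦-3} | K=∅]
step 9: [C=(λy. y) | E={w↦-3, u↦-3} | K=[arg]]
step 10: [C=w | E={w↦-3, u↦-3} | K=[fun]]
step 11: [C=y | E={y↦-3, w↦-3, u↦-3} | K=∅]
→ final value -3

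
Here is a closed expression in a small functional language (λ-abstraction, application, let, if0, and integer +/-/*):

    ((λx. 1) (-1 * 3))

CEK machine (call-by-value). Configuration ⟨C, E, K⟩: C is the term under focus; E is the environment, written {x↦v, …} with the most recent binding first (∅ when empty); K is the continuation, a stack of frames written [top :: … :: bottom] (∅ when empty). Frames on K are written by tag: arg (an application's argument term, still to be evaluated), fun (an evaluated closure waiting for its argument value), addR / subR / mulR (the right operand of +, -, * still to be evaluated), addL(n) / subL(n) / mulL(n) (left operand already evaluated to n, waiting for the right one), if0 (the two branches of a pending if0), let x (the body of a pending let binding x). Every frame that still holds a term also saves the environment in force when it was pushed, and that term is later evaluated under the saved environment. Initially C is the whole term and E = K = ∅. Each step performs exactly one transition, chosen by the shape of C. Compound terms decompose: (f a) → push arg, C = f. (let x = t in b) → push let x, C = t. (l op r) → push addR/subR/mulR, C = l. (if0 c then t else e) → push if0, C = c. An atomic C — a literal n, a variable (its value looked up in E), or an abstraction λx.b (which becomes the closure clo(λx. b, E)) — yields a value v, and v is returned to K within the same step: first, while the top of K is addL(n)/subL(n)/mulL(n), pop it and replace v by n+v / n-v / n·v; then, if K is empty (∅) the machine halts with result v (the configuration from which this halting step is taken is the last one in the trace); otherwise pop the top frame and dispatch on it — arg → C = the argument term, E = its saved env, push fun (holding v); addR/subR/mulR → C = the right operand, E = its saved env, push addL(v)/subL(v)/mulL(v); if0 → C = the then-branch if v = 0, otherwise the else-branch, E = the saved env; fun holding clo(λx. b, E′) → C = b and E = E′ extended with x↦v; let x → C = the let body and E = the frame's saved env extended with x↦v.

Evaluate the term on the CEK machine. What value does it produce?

Answer: 1

Execution trace:
t=0: ⟨C=((λx. 1) (-1 * 3)); E=∅; K=∅⟩
t=1: ⟨C=(λx. 1); E=∅; K=[arg]⟩
t=2: ⟨C=(-1 * 3); E=∅; K=[fun]⟩
t=3: ⟨C=-1; E=∅; K=[mulR :: fun]⟩
t=4: ⟨C=3; E=∅; K=[mulL(-1) :: fun]⟩
t=5: ⟨C=1; E={x↦-3}; K=∅⟩
→ final value 1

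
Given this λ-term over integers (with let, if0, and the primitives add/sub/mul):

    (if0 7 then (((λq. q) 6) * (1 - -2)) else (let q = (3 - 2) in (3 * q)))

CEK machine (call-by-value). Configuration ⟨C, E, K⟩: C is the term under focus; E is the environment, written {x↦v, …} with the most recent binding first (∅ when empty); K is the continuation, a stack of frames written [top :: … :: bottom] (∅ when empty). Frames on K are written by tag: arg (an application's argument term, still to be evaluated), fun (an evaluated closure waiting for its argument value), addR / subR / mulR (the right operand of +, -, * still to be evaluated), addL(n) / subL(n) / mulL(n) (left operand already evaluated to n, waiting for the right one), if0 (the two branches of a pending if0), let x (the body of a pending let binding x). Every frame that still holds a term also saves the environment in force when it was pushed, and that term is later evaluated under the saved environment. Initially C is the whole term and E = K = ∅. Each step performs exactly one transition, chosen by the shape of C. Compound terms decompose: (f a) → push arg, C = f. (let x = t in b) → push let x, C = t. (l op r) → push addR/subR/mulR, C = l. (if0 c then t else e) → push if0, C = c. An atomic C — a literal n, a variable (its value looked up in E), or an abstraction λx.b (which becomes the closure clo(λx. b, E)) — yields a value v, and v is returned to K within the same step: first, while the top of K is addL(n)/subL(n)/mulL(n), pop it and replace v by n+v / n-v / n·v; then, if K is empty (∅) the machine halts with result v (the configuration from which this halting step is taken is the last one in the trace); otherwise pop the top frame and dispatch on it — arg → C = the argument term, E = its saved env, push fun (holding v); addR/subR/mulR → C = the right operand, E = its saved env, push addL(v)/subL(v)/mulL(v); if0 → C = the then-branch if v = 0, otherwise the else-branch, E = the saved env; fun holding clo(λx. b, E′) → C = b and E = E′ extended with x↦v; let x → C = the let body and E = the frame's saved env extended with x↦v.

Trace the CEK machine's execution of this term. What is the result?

Answer: 3

Execution trace:
t=0: [C=(if0 7 then (((λq. q) 6) * (1 - -2)) else (let q = (3 - 2) in (3 * q))) | E=∅ | K=∅]
t=1: [C=7 | E=∅ | K=[if0]]
t=2: [C=(let q = (3 - 2) in (3 * q)) | E=∅ | K=∅]
t=3: [C=(3 - 2) | E=∅ | K=[let q]]
t=4: [C=3 | E=∅ | K=[subR :: let q]]
t=5: [C=2 | E=∅ | K=[subL(3) :: let q]]
t=6: [C=(3 * q) | E={q↦1} | K=∅]
t=7: [C=3 | E={q↦1} | K=[mulR]]
t=8: [C=q | E={q↦1} | K=[mulL(3)]]
→ final value 3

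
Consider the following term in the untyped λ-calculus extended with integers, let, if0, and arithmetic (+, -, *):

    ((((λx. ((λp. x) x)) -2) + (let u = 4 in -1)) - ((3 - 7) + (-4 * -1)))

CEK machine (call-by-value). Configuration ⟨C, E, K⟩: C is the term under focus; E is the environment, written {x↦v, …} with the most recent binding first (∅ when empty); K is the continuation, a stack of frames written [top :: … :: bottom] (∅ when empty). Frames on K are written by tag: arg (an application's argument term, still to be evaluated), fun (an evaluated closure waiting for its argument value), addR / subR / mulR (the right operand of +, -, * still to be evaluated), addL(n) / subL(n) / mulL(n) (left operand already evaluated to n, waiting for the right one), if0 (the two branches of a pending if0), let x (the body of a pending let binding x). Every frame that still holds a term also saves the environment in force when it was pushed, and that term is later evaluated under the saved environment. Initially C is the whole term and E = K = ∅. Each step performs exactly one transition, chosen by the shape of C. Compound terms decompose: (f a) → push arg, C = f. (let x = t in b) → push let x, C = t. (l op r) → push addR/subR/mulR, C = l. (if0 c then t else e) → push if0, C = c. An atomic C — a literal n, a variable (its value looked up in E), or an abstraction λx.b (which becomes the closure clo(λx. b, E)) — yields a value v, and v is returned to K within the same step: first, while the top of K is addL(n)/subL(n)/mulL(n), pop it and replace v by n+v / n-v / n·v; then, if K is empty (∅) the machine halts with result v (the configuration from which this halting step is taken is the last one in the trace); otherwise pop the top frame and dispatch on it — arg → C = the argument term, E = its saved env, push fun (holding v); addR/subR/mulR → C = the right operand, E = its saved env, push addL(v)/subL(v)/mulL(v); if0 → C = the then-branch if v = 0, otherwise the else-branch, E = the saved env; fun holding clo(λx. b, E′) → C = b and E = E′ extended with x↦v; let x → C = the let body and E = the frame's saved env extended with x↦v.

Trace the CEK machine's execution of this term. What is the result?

[0] <C=((((λx. ((λp. x) x)) -2) + (let u = 4 in -1)) - ((3 - 7) + (-4 * -1))), E=∅, K=∅>
[1] <C=(((λx. ((λp. x) x)) -2) + (let u = 4 in -1)), E=∅, K=[subR]>
[2] <C=((λx. ((λp. x) x)) -2), E=∅, K=[addR :: subR]>
[3] <C=(λx. ((λp. x) x)), E=∅, K=[arg :: addR :: subR]>
[4] <C=-2, E=∅, K=[fun :: addR :: subR]>
[5] <C=((λp. x) x), E={x↦-2}, K=[addR :: subR]>
[6] <C=(λp. x), E={x↦-2}, K=[arg :: addR :: subR]>
[7] <C=x, E={x↦-2}, K=[fun :: addR :: subR]>
[8] <C=x, E={p↦-2, x↦-2}, K=[addR :: subR]>
[9] <C=(let u = 4 in -1), E=∅, K=[addL(-2) :: subR]>
[10] <C=4, E=∅, K=[let u :: addL(-2) :: subR]>
[11] <C=-1, E={u↦4}, K=[addL(-2) :: subR]>
[12] <C=((3 - 7) + (-4 * -1)), E=∅, K=[subL(-3)]>
[13] <C=(3 - 7), E=∅, K=[addR :: subL(-3)]>
[14] <C=3, E=∅, K=[subR :: addR :: subL(-3)]>
[15] <C=7, E=∅, K=[subL(3) :: addR :: subL(-3)]>
[16] <C=(-4 * -1), E=∅, K=[addL(-4) :: subL(-3)]>
[17] <C=-4, E=∅, K=[mulR :: addL(-4) :: subL(-3)]>
[18] <C=-1, E=∅, K=[mulL(-4) :: addL(-4) :: subL(-3)]>
→ final value -3

Answer: -3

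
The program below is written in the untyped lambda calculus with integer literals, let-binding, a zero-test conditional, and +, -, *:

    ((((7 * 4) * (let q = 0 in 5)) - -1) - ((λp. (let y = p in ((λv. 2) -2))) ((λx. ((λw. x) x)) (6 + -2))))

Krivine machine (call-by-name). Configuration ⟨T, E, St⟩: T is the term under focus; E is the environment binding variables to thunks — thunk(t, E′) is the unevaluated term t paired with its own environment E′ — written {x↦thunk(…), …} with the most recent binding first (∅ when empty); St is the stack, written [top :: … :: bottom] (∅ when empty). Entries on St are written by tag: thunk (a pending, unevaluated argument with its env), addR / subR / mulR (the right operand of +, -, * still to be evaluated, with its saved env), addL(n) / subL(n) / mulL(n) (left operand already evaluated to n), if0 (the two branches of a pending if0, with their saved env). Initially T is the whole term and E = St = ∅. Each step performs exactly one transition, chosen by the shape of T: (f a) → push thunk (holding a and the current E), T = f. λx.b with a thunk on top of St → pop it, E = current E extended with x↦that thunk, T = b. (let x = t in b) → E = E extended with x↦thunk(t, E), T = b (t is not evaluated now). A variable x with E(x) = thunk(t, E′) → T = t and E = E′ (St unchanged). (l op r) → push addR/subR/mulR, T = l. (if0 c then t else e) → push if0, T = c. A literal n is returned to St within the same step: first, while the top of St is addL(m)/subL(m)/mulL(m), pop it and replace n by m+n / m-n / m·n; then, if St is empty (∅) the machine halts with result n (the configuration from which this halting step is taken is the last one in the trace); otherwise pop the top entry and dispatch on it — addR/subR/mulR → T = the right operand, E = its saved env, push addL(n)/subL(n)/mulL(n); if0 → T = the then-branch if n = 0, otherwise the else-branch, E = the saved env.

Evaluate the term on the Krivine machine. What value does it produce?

Answer: 139

Machine steps:
step 0: ⟨T=((((7 * 4) * (let q = 0 in 5)) - -1) - ((λp. (let y = p in ((λv. 2) -2))) ((λx. ((λw. x) x)) (6 + -2)))); E=∅; St=∅⟩
step 1: ⟨T=(((7 * 4) * (let q = 0 in 5)) - -1); E=∅; St=[subR]⟩
step 2: ⟨T=((7 * 4) * (let q = 0 in 5)); E=∅; St=[subR :: subR]⟩
step 3: ⟨T=(7 * 4); E=∅; St=[mulR :: subR :: subR]⟩
step 4: ⟨T=7; E=∅; St=[mulR :: mulR :: subR :: subR]⟩
step 5: ⟨T=4; E=∅; St=[mulL(7) :: mulR :: subR :: subR]⟩
step 6: ⟨T=(let q = 0 in 5); E=∅; St=[mulL(28) :: subR :: subR]⟩
step 7: ⟨T=5; E={q↦thunk(0, ∅)}; St=[mulL(28) :: subR :: subR]⟩
step 8: ⟨T=-1; E=∅; St=[subL(140) :: subR]⟩
step 9: ⟨T=((λp. (let y = p in ((λv. 2) -2))) ((λx. ((λw. x) x)) (6 + -2))); E=∅; St=[subL(141)]⟩
step 10: ⟨T=(λp. (let y = p in ((λv. 2) -2))); E=∅; St=[thunk :: subL(141)]⟩
step 11: ⟨T=(let y = p in ((λv. 2) -2)); E={p↦thunk(((λx. ((λw. x) x)) (6 + -2)), ∅)}; St=[subL(141)]⟩
step 12: ⟨T=((λv. 2) -2); E={y↦thunk(p, {p↦thunk(((λx. ((λw. x) x)) (6 + -2)), ∅)}), p↦thunk(((λx. ((λw. x) x)) (6 + -2)), ∅)}; St=[subL(141)]⟩
step 13: ⟨T=(λv. 2); E={y↦thunk(p, {p↦thunk(((λx. ((λw. x) x)) (6 + -2)), ∅)}), p↦thunk(((λx. ((λw. x) x)) (6 + -2)), ∅)}; St=[thunk :: subL(141)]⟩
step 14: ⟨T=2; E={v↦thunk(-2, {y↦thunk(p, {p↦thunk(((λx. ((λw. x) x)) (6 + -2)), ∅)}), p↦thunk(((λx. ((λw. x) x)) (6 + -2)), ∅)}), y↦thunk(p, {p↦thunk(((λx. ((λw. x) x)) (6 + -2)), ∅)}), p↦thunk(((λx. ((λw. x) x)) (6 + -2)), ∅)}; St=[subL(141)]⟩
→ final value 139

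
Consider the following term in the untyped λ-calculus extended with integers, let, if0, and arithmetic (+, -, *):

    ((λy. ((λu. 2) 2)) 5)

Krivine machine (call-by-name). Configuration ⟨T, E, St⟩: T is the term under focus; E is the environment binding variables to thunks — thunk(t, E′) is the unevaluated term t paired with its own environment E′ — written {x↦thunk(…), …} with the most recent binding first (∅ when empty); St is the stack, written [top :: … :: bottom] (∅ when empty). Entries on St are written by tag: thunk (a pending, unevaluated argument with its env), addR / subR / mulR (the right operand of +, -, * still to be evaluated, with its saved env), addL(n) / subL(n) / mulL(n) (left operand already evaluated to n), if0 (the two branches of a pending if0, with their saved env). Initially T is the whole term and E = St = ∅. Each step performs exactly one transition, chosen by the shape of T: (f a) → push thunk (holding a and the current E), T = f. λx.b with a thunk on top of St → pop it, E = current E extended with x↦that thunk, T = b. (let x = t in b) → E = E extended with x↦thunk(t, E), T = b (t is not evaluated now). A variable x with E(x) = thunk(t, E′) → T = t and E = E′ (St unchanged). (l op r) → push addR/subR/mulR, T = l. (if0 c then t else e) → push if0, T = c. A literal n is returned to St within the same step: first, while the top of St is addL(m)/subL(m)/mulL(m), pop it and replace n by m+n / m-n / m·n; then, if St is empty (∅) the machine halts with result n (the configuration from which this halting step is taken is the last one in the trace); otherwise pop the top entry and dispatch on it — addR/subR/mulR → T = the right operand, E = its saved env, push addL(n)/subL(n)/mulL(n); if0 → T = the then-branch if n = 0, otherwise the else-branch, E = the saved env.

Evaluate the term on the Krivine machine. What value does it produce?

step 0: <T=((λy. ((λu. 2) 2)) 5), E=∅, St=∅>
step 1: <T=(λy. ((λu. 2) 2)), E=∅, St=[thunk]>
step 2: <T=((λu. 2) 2), E={y↦thunk(5, ∅)}, St=∅>
step 3: <T=(λu. 2), E={y↦thunk(5, ∅)}, St=[thunk]>
step 4: <T=2, E={u↦thunk(2, {y↦thunk(5, ∅)}), y↦thunk(5, ∅)}, St=∅>
→ final value 2

Answer: 2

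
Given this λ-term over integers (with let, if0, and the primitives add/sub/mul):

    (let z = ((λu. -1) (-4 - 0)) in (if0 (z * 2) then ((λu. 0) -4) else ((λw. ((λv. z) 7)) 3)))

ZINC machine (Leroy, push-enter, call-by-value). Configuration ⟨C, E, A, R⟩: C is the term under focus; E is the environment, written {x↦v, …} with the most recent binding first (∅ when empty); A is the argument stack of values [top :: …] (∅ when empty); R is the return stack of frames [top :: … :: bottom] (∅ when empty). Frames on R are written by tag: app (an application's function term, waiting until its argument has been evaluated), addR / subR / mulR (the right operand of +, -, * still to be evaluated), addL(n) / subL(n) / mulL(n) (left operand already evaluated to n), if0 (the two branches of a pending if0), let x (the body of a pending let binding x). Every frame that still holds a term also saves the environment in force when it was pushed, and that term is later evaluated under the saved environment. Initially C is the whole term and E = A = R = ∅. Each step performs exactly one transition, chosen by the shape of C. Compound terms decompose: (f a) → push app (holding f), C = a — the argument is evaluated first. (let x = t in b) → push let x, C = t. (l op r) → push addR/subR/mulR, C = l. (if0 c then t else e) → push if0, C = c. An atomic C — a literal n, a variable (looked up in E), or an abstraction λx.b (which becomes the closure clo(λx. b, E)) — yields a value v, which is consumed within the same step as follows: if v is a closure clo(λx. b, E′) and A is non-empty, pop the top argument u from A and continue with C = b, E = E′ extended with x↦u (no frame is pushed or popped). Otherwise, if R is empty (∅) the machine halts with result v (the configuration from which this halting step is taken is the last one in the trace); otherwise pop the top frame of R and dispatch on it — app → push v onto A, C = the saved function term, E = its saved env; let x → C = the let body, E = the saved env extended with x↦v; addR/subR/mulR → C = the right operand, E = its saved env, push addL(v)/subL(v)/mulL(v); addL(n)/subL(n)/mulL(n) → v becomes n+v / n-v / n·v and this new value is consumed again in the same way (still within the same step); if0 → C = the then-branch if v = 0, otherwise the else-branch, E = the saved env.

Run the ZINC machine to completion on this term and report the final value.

Answer: -1

Derivation:
t=0: ⟨C=(let z = ((λu. -1) (-4 - 0)) in (if0 (z * 2) then ((λu. 0) -4) else ((λw. ((λv. z) 7)) 3))); E=∅; A=∅; R=∅⟩
t=1: ⟨C=((λu. -1) (-4 - 0)); E=∅; A=∅; R=[let z]⟩
t=2: ⟨C=(-4 - 0); E=∅; A=∅; R=[app :: let z]⟩
t=3: ⟨C=-4; E=∅; A=∅; R=[subR :: app :: let z]⟩
t=4: ⟨C=0; E=∅; A=∅; R=[subL(-4) :: app :: let z]⟩
t=5: ⟨C=(λu. -1); E=∅; A=[-4]; R=[let z]⟩
t=6: ⟨C=-1; E={u↦-4}; A=∅; R=[let z]⟩
t=7: ⟨C=(if0 (z * 2) then ((λu. 0) -4) else ((λw. ((λv. z) 7)) 3)); E={z↦-1}; A=∅; R=∅⟩
t=8: ⟨C=(z * 2); E={z↦-1}; A=∅; R=[if0]⟩
t=9: ⟨C=z; E={z↦-1}; A=∅; R=[mulR :: if0]⟩
t=10: ⟨C=2; E={z↦-1}; A=∅; R=[mulL(-1) :: if0]⟩
t=11: ⟨C=((λw. ((λv. z) 7)) 3); E={z↦-1}; A=∅; R=∅⟩
t=12: ⟨C=3; E={z↦-1}; A=∅; R=[app]⟩
t=13: ⟨C=(λw. ((λv. z) 7)); E={z↦-1}; A=[3]; R=∅⟩
t=14: ⟨C=((λv. z) 7); E={w↦3, z↦-1}; A=∅; R=∅⟩
t=15: ⟨C=7; E={w↦3, z↦-1}; A=∅; R=[app]⟩
t=16: ⟨C=(λv. z); E={w↦3, z↦-1}; A=[7]; R=∅⟩
t=17: ⟨C=z; E={v↦7, w↦3, z↦-1}; A=∅; R=∅⟩
→ final value -1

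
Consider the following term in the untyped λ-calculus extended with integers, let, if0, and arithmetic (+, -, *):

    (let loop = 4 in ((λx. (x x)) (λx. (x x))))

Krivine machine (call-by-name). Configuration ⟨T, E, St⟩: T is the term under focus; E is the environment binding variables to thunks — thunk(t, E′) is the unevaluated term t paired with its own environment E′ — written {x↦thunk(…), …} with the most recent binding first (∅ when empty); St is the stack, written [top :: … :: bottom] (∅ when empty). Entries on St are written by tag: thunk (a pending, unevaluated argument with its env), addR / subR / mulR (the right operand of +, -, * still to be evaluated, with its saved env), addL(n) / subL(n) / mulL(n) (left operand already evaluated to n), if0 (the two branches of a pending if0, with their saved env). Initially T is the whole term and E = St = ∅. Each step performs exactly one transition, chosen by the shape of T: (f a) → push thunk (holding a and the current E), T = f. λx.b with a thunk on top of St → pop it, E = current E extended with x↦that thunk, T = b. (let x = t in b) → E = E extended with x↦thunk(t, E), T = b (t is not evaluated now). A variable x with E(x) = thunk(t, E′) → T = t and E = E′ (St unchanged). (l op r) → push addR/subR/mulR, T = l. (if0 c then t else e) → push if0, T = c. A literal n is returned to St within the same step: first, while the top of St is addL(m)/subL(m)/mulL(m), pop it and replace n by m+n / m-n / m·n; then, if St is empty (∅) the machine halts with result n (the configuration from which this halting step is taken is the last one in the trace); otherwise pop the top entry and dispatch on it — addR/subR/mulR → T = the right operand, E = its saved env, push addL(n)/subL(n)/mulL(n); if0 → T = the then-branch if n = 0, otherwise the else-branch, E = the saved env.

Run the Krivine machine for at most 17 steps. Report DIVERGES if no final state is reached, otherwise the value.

step 0: ⟨T=(let loop = 4 in ((λx. (x x)) (λx. (x x)))); E=∅; St=∅⟩
step 1: ⟨T=((λx. (x x)) (λx. (x x))); E={loop↦thunk(4, ∅)}; St=∅⟩
step 2: ⟨T=(λx. (x x)); E={loop↦thunk(4, ∅)}; St=[thunk]⟩
step 3: ⟨T=(x x); E={x↦thunk((λx. (x x)), {loop↦thunk(4, ∅)}), loop↦thunk(4, ∅)}; St=∅⟩
step 4: ⟨T=x; E={x↦thunk((λx. (x x)), {loop↦thunk(4, ∅)}), loop↦thunk(4, ∅)}; St=[thunk]⟩
step 5: ⟨T=(λx. (x x)); E={loop↦thunk(4, ∅)}; St=[thunk]⟩
step 6: ⟨T=(x x); E={x↦thunk(x, {x↦thunk((λx. (x x)), {loop↦thunk(4, ∅)}), loop↦thunk(4, ∅)}), loop↦thunk(4, ∅)}; St=∅⟩
step 7: ⟨T=x; E={x↦thunk(x, {x↦thunk((λx. (x x)), {loop↦thunk(4, ∅)}), loop↦thunk(4, ∅)}), loop↦thunk(4, ∅)}; St=[thunk]⟩
step 8: ⟨T=x; E={x↦thunk((λx. (x x)), {loop↦thunk(4, ∅)}), loop↦thunk(4, ∅)}; St=[thunk]⟩
step 9: ⟨T=(λx. (x x)); E={loop↦thunk(4, ∅)}; St=[thunk]⟩
step 10: ⟨T=(x x); E={x↦thunk(x, {x↦thunk(x, {x↦thunk((λx. (x x)), {loop↦thunk(4, ∅)}), loop↦thunk(4, ∅)}), loop↦thunk(4, ∅)}), loop↦thunk(4, ∅)}; St=∅⟩
step 11: ⟨T=x; E={x↦thunk(x, {x↦thunk(x, {x↦thunk((λx. (x x)), {loop↦thunk(4, ∅)}), loop↦thunk(4, ∅)}), loop↦thunk(4, ∅)}), loop↦thunk(4, ∅)}; St=[thunk]⟩
step 12: ⟨T=x; E={x↦thunk(x, {x↦thunk((λx. (x x)), {loop↦thunk(4, ∅)}), loop↦thunk(4, ∅)}), loop↦thunk(4, ∅)}; St=[thunk]⟩
step 13: ⟨T=x; E={x↦thunk((λx. (x x)), {loop↦thunk(4, ∅)}), loop↦thunk(4, ∅)}; St=[thunk]⟩
step 14: ⟨T=(λx. (x x)); E={loop↦thunk(4, ∅)}; St=[thunk]⟩
step 15: ⟨T=(x x); E={x↦thunk(x, {x↦thunk(x, {x↦thunk(x, {x↦thunk((λx. (x x)), {loop↦thunk(4, ∅)}), loop↦thunk(4, ∅)}), loop↦thunk(4, ∅)}), loop↦thunk(4, ∅)}), loop↦thunk(4, ∅)}; St=∅⟩
step 16: ⟨T=x; E={x↦thunk(x, {x↦thunk(x, {x↦thunk(x, {x↦thunk((λx. (x x)), {loop↦thunk(4, ∅)}), loop↦thunk(4, ∅)}), loop↦thunk(4, ∅)}), loop↦thunk(4, ∅)}), loop↦thunk(4, ∅)}; St=[thunk]⟩
step 17: ⟨T=x; E={x↦thunk(x, {x↦thunk(x, {x↦thunk((λx. (x x)), {loop↦thunk(4, ∅)}), loop↦thunk(4, ∅)}), loop↦thunk(4, ∅)}), loop↦thunk(4, ∅)}; St=[thunk]⟩
→ 17 transitions taken and the configuration is still not final: no result within 17 steps

Answer: DIVERGES (no final state within 17 steps)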